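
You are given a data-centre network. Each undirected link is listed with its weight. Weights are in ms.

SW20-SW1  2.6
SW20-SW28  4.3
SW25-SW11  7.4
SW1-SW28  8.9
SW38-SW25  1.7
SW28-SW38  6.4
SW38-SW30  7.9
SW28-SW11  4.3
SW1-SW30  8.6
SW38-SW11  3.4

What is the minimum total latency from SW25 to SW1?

Enumerating some paths:
SW25 - SW38 - SW28 - SW1: 1.7+6.4+8.9 = 17
SW25 - SW38 - SW28 - SW20 - SW1: 1.7+6.4+4.3+2.6 = 15
SW25 - SW38 - SW11 - SW28 - SW20 - SW1: 1.7+3.4+4.3+4.3+2.6 = 16.3
Cheapest is SW25 - SW38 - SW28 - SW20 - SW1 at 15 ms.

15 ms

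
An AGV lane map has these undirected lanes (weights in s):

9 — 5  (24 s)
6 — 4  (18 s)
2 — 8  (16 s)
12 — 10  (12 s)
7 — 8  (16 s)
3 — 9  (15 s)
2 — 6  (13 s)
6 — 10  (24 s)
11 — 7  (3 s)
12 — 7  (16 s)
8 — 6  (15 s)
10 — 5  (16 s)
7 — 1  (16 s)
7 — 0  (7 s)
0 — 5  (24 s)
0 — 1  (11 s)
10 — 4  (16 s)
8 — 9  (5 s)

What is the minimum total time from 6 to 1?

Compare a few routes:
6 - 2 - 8 - 7 - 1: 13+16+16+16 = 61
6 - 2 - 8 - 7 - 0 - 1: 13+16+16+7+11 = 63
6 - 8 - 7 - 0 - 1: 15+16+7+11 = 49
6 - 8 - 7 - 1: 15+16+16 = 47
The minimum is 47 s via 6 - 8 - 7 - 1.

47 s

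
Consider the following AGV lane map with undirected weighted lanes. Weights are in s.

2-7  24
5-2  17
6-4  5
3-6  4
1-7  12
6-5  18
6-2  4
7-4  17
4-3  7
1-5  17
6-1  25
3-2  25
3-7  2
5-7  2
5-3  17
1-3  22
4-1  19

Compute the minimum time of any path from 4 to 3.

Shortest distances from 4:
4: 0
6: 5  (via 4)
3: 7  (via 4)
Shortest route: 4–3 = 7 s.

7 s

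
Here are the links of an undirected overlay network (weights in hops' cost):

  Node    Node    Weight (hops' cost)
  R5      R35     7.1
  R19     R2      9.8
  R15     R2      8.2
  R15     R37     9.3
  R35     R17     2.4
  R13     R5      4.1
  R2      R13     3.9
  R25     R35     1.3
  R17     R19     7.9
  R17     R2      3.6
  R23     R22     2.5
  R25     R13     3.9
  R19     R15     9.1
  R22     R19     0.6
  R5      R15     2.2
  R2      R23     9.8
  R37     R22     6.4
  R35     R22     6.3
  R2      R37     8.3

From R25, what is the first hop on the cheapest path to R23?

R35

Candidate routes:
R25–R13–R2–R23: 3.9+3.9+9.8 = 17.6
R25–R35–R17–R2–R23: 1.3+2.4+3.6+9.8 = 17.1
R25–R35–R17–R19–R22–R23: 1.3+2.4+7.9+0.6+2.5 = 14.7
R25–R35–R22–R23: 1.3+6.3+2.5 = 10.1
Cheapest is R25–R35–R22–R23 at 10.1 hops' cost.
So from R25 the first move is to R35.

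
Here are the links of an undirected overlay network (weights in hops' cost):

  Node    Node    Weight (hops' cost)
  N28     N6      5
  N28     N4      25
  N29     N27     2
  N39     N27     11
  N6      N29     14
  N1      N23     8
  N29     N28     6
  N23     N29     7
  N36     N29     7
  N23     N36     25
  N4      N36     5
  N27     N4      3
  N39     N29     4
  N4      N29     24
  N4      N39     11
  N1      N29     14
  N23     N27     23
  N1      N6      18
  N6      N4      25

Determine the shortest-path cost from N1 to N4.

Enumerating some paths:
N1 - N29 - N27 - N4: 14+2+3 = 19
N1 - N23 - N29 - N27 - N4: 8+7+2+3 = 20
Cheapest is N1 - N29 - N27 - N4 at 19 hops' cost.

19 hops' cost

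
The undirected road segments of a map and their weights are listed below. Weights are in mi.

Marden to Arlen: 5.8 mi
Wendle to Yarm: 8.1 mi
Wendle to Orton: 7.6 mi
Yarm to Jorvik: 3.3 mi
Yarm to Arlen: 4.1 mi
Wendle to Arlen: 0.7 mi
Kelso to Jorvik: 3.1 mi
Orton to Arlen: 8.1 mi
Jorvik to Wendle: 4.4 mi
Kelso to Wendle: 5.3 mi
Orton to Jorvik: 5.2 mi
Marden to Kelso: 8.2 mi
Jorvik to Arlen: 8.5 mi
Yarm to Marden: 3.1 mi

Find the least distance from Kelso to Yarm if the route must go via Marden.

11.3 mi

Best Kelso to Marden: Kelso → Marden costing 8.2
Best Marden to Yarm: Marden → Yarm costing 3.1
Total via Marden: 8.2 + 3.1 = 11.3 mi.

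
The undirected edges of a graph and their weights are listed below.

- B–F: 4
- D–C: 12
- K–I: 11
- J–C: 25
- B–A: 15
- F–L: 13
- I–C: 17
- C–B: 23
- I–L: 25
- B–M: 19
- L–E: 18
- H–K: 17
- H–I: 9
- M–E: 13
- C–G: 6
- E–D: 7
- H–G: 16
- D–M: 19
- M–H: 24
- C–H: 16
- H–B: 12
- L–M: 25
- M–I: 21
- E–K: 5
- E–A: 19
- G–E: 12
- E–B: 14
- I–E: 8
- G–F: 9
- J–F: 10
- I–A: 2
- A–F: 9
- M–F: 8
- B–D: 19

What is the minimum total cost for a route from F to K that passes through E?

23

Shortest F→E: F → B → E = 18
Shortest E→K: E → K = 5
Total via E: 18 + 5 = 23.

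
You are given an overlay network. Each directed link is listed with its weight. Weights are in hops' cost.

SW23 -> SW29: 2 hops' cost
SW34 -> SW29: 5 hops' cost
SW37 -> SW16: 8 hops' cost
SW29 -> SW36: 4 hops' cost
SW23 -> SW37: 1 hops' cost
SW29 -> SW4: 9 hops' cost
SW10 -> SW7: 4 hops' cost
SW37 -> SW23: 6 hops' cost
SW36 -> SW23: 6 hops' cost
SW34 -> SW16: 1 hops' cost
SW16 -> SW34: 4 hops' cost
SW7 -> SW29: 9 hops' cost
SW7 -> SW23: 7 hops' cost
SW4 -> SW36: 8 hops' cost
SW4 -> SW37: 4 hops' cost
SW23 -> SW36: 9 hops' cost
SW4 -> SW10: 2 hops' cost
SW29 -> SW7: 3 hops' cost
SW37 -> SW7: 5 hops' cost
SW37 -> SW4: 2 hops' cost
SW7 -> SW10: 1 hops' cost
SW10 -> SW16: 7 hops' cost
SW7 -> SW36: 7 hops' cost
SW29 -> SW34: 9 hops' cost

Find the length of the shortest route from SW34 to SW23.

15 hops' cost

Enumerating some paths:
SW34 → SW29 → SW4 → SW37 → SW23: 5+9+4+6 = 24
SW34 → SW29 → SW7 → SW23: 5+3+7 = 15
SW34 → SW29 → SW7 → SW36 → SW23: 5+3+7+6 = 21
SW34 → SW29 → SW4 → SW10 → SW7 → SW23: 5+9+2+4+7 = 27
Cheapest is SW34 → SW29 → SW7 → SW23 at 15 hops' cost.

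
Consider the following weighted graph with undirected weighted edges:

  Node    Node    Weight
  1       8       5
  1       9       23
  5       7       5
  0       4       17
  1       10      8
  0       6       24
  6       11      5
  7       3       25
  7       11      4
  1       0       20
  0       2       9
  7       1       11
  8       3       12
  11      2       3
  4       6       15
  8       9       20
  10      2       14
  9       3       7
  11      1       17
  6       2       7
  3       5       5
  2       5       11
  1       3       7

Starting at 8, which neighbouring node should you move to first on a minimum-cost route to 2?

Compare a few routes:
8 → 1 → 11 → 2: 5+17+3 = 25
8 → 1 → 7 → 11 → 2: 5+11+4+3 = 23
The minimum is 23 via 8 → 1 → 7 → 11 → 2.
So from 8 the first move is to 1.

1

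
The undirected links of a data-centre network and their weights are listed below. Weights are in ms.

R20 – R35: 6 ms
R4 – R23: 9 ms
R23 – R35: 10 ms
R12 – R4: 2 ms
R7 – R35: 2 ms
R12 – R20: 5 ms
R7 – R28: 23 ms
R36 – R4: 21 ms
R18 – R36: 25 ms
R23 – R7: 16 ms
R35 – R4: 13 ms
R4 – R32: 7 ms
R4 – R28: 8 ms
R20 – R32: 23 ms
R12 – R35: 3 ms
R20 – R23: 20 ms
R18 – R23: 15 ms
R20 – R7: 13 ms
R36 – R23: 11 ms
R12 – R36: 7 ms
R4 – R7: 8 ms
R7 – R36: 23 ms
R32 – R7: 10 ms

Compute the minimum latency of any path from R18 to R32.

31 ms

Candidate routes:
R18–R23–R35–R12–R4–R32: 15+10+3+2+7 = 37
R18–R36–R12–R4–R32: 25+7+2+7 = 41
R18–R23–R35–R7–R32: 15+10+2+10 = 37
R18–R23–R4–R32: 15+9+7 = 31
The minimum is 31 ms via R18–R23–R4–R32.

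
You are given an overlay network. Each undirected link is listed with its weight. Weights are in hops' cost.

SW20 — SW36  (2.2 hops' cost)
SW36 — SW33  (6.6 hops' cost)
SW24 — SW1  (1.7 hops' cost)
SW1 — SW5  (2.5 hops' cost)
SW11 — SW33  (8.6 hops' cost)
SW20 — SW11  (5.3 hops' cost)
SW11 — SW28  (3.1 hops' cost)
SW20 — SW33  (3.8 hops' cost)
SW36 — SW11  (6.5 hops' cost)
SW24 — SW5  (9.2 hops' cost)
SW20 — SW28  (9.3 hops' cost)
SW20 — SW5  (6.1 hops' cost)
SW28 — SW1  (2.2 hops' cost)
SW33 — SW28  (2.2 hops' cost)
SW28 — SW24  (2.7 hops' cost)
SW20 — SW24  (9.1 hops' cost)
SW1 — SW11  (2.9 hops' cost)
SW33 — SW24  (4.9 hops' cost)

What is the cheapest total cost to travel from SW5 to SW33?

6.9 hops' cost

Candidate routes:
SW5 → SW1 → SW28 → SW33: 2.5+2.2+2.2 = 6.9
SW5 → SW1 → SW24 → SW33: 2.5+1.7+4.9 = 9.1
SW5 → SW20 → SW33: 6.1+3.8 = 9.9
SW5 → SW1 → SW24 → SW28 → SW33: 2.5+1.7+2.7+2.2 = 9.1
The minimum is 6.9 hops' cost via SW5 → SW1 → SW28 → SW33.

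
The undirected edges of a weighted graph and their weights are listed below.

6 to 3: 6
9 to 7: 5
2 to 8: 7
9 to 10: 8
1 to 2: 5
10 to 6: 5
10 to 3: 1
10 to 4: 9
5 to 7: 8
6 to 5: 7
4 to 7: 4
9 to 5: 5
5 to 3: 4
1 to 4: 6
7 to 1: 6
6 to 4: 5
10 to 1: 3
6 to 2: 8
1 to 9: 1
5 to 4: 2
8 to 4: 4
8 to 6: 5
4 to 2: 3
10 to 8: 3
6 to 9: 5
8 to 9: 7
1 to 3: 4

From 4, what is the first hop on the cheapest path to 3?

Candidate routes:
4 - 5 - 3: 2+4 = 6
4 - 8 - 10 - 3: 4+3+1 = 8
4 - 10 - 3: 9+1 = 10
4 - 1 - 10 - 3: 6+3+1 = 10
The minimum is 6 via 4 - 5 - 3.
So from 4 the first move is to 5.

5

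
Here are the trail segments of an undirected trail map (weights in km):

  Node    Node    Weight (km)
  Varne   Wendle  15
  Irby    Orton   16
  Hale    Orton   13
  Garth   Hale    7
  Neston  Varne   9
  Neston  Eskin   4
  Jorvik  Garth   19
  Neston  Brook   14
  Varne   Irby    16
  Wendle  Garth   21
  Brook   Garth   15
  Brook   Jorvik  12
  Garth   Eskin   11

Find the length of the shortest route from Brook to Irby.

39 km

Candidate routes:
Brook - Garth - Eskin - Neston - Varne - Irby: 15+11+4+9+16 = 55
Brook - Garth - Hale - Orton - Irby: 15+7+13+16 = 51
Brook - Neston - Varne - Irby: 14+9+16 = 39
Cheapest is Brook - Neston - Varne - Irby at 39 km.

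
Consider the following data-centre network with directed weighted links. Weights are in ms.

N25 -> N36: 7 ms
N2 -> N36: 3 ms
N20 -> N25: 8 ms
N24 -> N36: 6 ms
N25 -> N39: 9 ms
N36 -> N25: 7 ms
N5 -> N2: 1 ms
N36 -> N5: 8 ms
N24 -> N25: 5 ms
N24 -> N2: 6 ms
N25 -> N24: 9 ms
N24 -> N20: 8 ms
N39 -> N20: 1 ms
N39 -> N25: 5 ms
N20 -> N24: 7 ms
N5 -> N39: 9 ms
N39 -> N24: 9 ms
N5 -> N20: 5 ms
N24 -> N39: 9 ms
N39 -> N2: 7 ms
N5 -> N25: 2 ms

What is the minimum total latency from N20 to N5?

21 ms

Settle nodes by increasing distance from N20:
N20: 0
N24: 7  (via N20)
N25: 8  (via N20)
N36: 13  (via N24)
N2: 13  (via N24)
N39: 16  (via N24)
N5: 21  (via N36)
Shortest route: N20–N24–N36–N5 = 21 ms.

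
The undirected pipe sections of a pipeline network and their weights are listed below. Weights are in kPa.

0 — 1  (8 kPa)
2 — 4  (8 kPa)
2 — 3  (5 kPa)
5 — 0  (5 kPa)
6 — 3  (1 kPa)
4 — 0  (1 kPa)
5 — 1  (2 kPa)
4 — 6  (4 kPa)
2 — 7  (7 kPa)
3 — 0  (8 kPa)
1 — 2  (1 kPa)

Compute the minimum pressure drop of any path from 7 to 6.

13 kPa

Shortest distances from 7:
7: 0
2: 7  (via 7)
1: 8  (via 2)
5: 10  (via 1)
3: 12  (via 2)
6: 13  (via 3)
Shortest route: 7 → 2 → 3 → 6 = 13 kPa.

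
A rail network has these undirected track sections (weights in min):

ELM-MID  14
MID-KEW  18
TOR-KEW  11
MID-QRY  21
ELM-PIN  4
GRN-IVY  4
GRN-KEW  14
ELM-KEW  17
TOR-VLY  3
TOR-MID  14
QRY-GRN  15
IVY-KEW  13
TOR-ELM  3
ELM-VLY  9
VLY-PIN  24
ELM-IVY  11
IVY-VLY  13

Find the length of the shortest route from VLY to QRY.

Compare a few routes:
VLY–TOR–MID–QRY: 3+14+21 = 38
VLY–TOR–ELM–IVY–GRN–QRY: 3+3+11+4+15 = 36
VLY–IVY–GRN–QRY: 13+4+15 = 32
Cheapest is VLY–IVY–GRN–QRY at 32 min.

32 min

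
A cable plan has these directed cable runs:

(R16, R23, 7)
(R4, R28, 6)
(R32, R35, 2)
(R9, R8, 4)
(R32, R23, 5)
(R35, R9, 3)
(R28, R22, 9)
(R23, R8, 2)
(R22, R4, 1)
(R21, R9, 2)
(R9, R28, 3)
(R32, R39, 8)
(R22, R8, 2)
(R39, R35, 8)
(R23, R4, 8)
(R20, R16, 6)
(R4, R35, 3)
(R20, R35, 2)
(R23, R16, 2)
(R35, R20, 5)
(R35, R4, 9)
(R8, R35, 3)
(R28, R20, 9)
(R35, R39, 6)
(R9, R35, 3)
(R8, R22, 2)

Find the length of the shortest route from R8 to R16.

14

Running Dijkstra from R8:
R8: 0
R22: 2  (via R8)
R35: 3  (via R8)
R4: 3  (via R22)
R9: 6  (via R35)
R20: 8  (via R35)
R28: 9  (via R4)
R39: 9  (via R35)
R16: 14  (via R20)
Shortest route: R8 → R35 → R20 → R16 = 14.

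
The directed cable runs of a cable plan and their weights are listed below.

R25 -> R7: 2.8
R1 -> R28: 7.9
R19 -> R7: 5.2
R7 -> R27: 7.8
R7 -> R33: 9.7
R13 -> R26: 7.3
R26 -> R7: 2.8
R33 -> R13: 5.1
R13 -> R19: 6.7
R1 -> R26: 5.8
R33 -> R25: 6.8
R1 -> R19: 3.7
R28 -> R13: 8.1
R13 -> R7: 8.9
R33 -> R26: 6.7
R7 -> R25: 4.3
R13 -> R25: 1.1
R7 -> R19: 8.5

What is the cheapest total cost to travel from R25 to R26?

Running Dijkstra from R25:
R25: 0
R7: 2.8  (via R25)
R27: 10.6  (via R7)
R19: 11.3  (via R7)
R33: 12.5  (via R7)
R13: 17.6  (via R33)
R26: 19.2  (via R33)
Shortest route: R25–R7–R33–R26 = 19.2.

19.2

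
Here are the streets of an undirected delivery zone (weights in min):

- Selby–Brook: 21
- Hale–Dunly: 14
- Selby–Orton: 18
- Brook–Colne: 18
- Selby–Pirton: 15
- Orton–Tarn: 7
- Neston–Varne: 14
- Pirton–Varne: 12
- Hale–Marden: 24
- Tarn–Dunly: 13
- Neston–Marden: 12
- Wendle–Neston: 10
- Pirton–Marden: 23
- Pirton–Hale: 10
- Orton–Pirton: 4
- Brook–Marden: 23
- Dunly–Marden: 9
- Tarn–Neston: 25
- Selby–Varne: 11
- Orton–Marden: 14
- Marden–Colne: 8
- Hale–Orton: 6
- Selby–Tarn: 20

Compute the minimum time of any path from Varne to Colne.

34 min

Compare a few routes:
Varne–Pirton–Orton–Marden–Colne: 12+4+14+8 = 38
Varne–Pirton–Marden–Colne: 12+23+8 = 43
Varne–Neston–Marden–Colne: 14+12+8 = 34
Varne–Selby–Brook–Colne: 11+21+18 = 50
The minimum is 34 min via Varne–Neston–Marden–Colne.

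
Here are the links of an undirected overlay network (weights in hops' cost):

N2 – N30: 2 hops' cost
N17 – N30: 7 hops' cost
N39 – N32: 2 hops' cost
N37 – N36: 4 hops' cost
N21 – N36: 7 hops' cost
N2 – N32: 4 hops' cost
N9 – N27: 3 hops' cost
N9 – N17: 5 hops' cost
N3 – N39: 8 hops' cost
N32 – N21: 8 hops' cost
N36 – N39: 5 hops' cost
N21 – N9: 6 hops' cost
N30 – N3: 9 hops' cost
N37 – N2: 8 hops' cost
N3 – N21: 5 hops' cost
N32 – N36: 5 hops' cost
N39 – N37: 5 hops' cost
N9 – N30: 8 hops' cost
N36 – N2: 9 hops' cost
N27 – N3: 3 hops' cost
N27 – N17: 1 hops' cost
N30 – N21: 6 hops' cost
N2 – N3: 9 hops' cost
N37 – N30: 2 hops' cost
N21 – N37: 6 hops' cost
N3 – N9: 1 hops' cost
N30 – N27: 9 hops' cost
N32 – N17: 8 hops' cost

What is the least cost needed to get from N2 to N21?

Compare a few routes:
N2 → N30 → N21: 2+6 = 8
N2 → N32 → N21: 4+8 = 12
N2 → N30 → N37 → N21: 2+2+6 = 10
Cheapest is N2 → N30 → N21 at 8 hops' cost.

8 hops' cost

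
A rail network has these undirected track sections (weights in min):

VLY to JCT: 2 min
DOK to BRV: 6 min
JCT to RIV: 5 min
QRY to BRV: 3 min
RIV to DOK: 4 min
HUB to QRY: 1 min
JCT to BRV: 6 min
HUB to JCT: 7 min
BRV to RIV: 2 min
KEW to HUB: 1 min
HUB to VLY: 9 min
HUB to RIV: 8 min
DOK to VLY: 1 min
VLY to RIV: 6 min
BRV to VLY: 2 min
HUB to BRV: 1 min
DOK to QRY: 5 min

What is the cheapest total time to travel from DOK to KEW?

Enumerating some paths:
DOK → BRV → HUB → KEW: 6+1+1 = 8
DOK → VLY → BRV → QRY → HUB → KEW: 1+2+3+1+1 = 8
DOK → VLY → BRV → HUB → KEW: 1+2+1+1 = 5
DOK → QRY → HUB → KEW: 5+1+1 = 7
The minimum is 5 min via DOK → VLY → BRV → HUB → KEW.

5 min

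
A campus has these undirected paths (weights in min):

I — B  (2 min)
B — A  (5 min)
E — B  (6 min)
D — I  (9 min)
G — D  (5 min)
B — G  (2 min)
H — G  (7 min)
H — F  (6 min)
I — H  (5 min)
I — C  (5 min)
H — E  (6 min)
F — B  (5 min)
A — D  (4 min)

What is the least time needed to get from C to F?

Enumerating some paths:
C–I–B–F: 5+2+5 = 12
C–I–H–F: 5+5+6 = 16
Cheapest is C–I–B–F at 12 min.

12 min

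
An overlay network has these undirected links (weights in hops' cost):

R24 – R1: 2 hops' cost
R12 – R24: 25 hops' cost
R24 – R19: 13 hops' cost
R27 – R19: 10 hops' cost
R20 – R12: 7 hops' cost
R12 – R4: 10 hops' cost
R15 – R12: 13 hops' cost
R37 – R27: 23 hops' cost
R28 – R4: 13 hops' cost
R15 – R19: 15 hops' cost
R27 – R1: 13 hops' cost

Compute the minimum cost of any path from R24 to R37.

Candidate routes:
R24 - R1 - R27 - R37: 2+13+23 = 38
R24 - R19 - R27 - R37: 13+10+23 = 46
The minimum is 38 hops' cost via R24 - R1 - R27 - R37.

38 hops' cost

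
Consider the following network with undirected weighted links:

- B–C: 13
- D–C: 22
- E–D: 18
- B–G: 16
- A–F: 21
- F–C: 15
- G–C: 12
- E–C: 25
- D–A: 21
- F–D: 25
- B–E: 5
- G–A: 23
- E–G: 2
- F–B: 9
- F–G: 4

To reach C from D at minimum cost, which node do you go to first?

Candidate routes:
D - E - B - C: 18+5+13 = 36
D - E - G - C: 18+2+12 = 32
D - C: 22 = 22
The minimum is 22 via D - C.
So from D the first move is to C.

C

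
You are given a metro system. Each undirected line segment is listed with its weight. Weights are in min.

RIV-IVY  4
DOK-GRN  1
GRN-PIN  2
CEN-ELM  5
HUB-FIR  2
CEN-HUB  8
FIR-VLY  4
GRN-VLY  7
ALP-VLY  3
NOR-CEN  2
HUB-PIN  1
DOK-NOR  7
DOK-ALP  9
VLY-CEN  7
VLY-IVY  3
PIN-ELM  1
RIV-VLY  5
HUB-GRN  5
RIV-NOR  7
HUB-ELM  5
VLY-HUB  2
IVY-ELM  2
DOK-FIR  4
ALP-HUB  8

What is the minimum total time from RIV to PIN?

Compare a few routes:
RIV → VLY → HUB → PIN: 5+2+1 = 8
RIV → IVY → ELM → PIN: 4+2+1 = 7
RIV → IVY → VLY → HUB → PIN: 4+3+2+1 = 10
Cheapest is RIV → IVY → ELM → PIN at 7 min.

7 min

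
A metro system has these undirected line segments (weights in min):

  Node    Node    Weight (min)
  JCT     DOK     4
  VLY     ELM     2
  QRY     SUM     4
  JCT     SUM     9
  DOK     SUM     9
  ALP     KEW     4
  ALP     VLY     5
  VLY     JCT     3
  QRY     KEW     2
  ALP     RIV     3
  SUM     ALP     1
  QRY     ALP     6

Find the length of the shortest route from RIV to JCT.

11 min

Settle nodes by increasing distance from RIV:
RIV: 0
ALP: 3  (via RIV)
SUM: 4  (via ALP)
KEW: 7  (via ALP)
VLY: 8  (via ALP)
QRY: 8  (via SUM)
ELM: 10  (via VLY)
JCT: 11  (via VLY)
Shortest route: RIV–ALP–VLY–JCT = 11 min.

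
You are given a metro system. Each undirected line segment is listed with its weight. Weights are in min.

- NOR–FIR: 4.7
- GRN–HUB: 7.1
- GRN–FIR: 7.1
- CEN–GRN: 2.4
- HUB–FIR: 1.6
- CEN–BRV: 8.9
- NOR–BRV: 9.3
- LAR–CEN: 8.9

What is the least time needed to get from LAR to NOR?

Settle nodes by increasing distance from LAR:
LAR: 0
CEN: 8.9  (via LAR)
GRN: 11.3  (via CEN)
BRV: 17.8  (via CEN)
FIR: 18.4  (via GRN)
HUB: 18.4  (via GRN)
NOR: 23.1  (via FIR)
Shortest route: LAR–CEN–GRN–FIR–NOR = 23.1 min.

23.1 min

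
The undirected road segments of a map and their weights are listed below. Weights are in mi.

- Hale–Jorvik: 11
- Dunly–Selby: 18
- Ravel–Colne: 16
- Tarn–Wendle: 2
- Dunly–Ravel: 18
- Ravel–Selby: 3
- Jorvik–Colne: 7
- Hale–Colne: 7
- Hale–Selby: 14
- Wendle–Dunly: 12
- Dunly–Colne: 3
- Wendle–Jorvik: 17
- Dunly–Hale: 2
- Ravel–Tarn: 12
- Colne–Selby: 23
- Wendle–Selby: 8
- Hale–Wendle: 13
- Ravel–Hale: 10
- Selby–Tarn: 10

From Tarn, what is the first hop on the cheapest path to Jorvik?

Compare a few routes:
Tarn - Wendle - Dunly - Colne - Jorvik: 2+12+3+7 = 24
Tarn - Wendle - Hale - Dunly - Colne - Jorvik: 2+13+2+3+7 = 27
Tarn - Wendle - Hale - Jorvik: 2+13+11 = 26
Tarn - Wendle - Jorvik: 2+17 = 19
The minimum is 19 mi via Tarn - Wendle - Jorvik.
So from Tarn the first move is to Wendle.

Wendle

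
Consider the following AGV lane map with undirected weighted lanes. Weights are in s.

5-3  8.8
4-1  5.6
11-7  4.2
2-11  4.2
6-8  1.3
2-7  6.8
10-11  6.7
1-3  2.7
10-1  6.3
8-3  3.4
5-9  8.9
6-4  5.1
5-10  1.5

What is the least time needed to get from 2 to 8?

Running Dijkstra from 2:
2: 0
11: 4.2  (via 2)
7: 6.8  (via 2)
10: 10.9  (via 11)
5: 12.4  (via 10)
1: 17.2  (via 10)
3: 19.9  (via 1)
9: 21.3  (via 5)
4: 22.8  (via 1)
8: 23.3  (via 3)
Shortest route: 2–11–10–1–3–8 = 23.3 s.

23.3 s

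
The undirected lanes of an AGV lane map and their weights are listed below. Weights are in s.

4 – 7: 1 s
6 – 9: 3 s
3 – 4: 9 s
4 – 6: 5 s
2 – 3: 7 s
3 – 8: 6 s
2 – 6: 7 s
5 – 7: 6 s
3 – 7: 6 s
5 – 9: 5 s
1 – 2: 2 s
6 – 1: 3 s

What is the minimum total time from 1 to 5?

11 s

Enumerating some paths:
1–2–6–9–5: 2+7+3+5 = 17
1–6–4–7–5: 3+5+1+6 = 15
1–2–6–4–7–5: 2+7+5+1+6 = 21
1–6–9–5: 3+3+5 = 11
The minimum is 11 s via 1–6–9–5.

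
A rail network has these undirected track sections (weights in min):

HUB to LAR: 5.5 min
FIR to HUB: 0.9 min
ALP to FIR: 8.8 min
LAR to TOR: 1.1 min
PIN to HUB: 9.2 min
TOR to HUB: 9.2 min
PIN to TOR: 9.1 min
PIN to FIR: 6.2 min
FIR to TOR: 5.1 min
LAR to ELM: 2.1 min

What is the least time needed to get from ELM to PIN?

Running Dijkstra from ELM:
ELM: 0
LAR: 2.1  (via ELM)
TOR: 3.2  (via LAR)
HUB: 7.6  (via LAR)
FIR: 8.3  (via TOR)
PIN: 12.3  (via TOR)
Shortest route: ELM → LAR → TOR → PIN = 12.3 min.

12.3 min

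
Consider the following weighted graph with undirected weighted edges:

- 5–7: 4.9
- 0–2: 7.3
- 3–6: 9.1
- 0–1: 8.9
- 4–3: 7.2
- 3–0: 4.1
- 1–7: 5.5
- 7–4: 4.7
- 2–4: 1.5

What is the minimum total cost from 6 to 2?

17.8

Enumerating some paths:
6 - 3 - 4 - 7 - 1 - 0 - 2: 9.1+7.2+4.7+5.5+8.9+7.3 = 42.7
6 - 3 - 0 - 1 - 7 - 4 - 2: 9.1+4.1+8.9+5.5+4.7+1.5 = 33.8
6 - 3 - 0 - 2: 9.1+4.1+7.3 = 20.5
6 - 3 - 4 - 2: 9.1+7.2+1.5 = 17.8
Cheapest is 6 - 3 - 4 - 2 at 17.8.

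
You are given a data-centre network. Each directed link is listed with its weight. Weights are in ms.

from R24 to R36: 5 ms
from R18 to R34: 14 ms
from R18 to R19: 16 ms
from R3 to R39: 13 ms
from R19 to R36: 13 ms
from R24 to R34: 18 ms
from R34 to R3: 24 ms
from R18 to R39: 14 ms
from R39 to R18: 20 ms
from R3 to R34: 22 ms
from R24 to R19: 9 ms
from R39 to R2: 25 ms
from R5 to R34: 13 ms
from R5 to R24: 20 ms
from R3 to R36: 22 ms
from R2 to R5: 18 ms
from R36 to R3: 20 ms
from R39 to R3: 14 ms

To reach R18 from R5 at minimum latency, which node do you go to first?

R34

Compare a few routes:
R5–R24–R36–R3–R39–R18: 20+5+20+13+20 = 78
R5–R24–R34–R3–R39–R18: 20+18+24+13+20 = 95
R5–R24–R19–R36–R3–R39–R18: 20+9+13+20+13+20 = 95
R5–R34–R3–R39–R18: 13+24+13+20 = 70
The minimum is 70 ms via R5–R34–R3–R39–R18.
So from R5 the first move is to R34.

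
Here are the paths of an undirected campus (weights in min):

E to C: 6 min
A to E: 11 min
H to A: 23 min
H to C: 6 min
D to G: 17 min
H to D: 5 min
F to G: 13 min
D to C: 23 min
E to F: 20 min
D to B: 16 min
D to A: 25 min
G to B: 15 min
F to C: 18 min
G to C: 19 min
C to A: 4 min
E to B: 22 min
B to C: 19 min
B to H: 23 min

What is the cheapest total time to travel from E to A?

Compare a few routes:
E → A: 11 = 11
E → C → A: 6+4 = 10
Cheapest is E → C → A at 10 min.

10 min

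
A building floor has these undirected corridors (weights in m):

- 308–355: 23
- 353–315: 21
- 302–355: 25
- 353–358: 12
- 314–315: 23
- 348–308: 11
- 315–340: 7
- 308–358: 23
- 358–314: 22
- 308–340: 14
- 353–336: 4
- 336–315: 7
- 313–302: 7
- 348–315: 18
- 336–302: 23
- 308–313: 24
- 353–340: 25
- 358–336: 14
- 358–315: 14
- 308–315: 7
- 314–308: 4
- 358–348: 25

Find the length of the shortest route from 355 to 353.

Settle nodes by increasing distance from 355:
355: 0
308: 23  (via 355)
302: 25  (via 355)
314: 27  (via 308)
315: 30  (via 308)
313: 32  (via 302)
348: 34  (via 308)
336: 37  (via 315)
340: 37  (via 308)
353: 41  (via 336)
Shortest route: 355 → 308 → 315 → 336 → 353 = 41 m.

41 m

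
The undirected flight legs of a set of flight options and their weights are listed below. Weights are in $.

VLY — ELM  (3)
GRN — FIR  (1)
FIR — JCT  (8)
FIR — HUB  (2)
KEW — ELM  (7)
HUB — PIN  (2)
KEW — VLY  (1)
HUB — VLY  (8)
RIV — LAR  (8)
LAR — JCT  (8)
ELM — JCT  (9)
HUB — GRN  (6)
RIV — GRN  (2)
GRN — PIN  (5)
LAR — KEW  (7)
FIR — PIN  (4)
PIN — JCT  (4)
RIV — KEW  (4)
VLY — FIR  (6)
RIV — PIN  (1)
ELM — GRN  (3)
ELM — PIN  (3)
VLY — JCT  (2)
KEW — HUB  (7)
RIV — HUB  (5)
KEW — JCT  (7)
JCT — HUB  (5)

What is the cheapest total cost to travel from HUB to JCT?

Candidate routes:
HUB → RIV → PIN → JCT: 5+1+4 = 10
HUB → PIN → JCT: 2+4 = 6
HUB → JCT: 5 = 5
HUB → PIN → RIV → KEW → VLY → JCT: 2+1+4+1+2 = 10
The minimum is $5 via HUB → JCT.

$5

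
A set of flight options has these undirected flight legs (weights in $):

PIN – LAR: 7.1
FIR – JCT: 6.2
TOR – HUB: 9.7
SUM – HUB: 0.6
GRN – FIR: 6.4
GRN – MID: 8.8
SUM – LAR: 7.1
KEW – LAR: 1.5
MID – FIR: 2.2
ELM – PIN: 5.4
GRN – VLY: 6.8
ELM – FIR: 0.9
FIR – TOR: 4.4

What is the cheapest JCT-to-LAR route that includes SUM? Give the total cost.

$28

Shortest JCT→SUM: JCT → FIR → TOR → HUB → SUM = 20.9
Shortest SUM→LAR: SUM → LAR = 7.1
Total via SUM: 20.9 + 7.1 = $28.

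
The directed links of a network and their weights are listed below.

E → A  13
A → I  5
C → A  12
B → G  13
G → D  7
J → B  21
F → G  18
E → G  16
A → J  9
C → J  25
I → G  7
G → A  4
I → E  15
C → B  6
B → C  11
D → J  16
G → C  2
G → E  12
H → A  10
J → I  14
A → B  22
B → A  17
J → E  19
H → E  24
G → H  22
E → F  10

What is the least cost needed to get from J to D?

Running Dijkstra from J:
J: 0
I: 14  (via J)
E: 19  (via J)
B: 21  (via J)
G: 21  (via I)
C: 23  (via G)
A: 25  (via G)
D: 28  (via G)
Shortest route: J → I → G → D = 28.

28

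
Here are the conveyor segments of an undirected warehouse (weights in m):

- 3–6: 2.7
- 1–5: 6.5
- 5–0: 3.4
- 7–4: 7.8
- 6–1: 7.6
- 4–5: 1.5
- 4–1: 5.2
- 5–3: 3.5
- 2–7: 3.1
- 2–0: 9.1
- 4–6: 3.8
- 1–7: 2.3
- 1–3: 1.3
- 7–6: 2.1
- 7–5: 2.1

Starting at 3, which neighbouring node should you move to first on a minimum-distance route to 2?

1

Candidate routes:
3 - 5 - 7 - 2: 3.5+2.1+3.1 = 8.7
3 - 1 - 5 - 7 - 2: 1.3+6.5+2.1+3.1 = 13
3 - 6 - 7 - 2: 2.7+2.1+3.1 = 7.9
3 - 1 - 7 - 2: 1.3+2.3+3.1 = 6.7
The minimum is 6.7 m via 3 - 1 - 7 - 2.
So from 3 the first move is to 1.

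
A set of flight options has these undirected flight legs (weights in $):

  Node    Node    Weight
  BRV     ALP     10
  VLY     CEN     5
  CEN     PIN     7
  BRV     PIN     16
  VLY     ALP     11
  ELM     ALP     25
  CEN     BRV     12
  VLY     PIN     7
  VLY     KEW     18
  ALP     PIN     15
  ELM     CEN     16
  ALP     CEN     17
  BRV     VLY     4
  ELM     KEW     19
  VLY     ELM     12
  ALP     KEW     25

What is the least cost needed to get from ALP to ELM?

$23

Candidate routes:
ALP → VLY → ELM: 11+12 = 23
ALP → BRV → VLY → ELM: 10+4+12 = 26
ALP → VLY → CEN → ELM: 11+5+16 = 32
ALP → ELM: 25 = 25
Cheapest is ALP → VLY → ELM at $23.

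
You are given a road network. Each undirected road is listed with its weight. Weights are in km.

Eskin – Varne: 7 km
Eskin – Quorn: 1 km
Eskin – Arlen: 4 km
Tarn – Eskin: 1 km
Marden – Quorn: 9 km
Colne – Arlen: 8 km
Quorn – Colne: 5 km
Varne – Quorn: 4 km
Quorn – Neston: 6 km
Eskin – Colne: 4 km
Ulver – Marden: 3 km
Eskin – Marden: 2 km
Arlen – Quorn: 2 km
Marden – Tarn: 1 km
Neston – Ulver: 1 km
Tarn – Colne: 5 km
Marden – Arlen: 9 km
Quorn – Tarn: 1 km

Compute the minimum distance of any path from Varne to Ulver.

9 km

Shortest distances from Varne:
Varne: 0
Quorn: 4  (via Varne)
Tarn: 5  (via Quorn)
Eskin: 5  (via Quorn)
Marden: 6  (via Tarn)
Arlen: 6  (via Quorn)
Colne: 9  (via Quorn)
Ulver: 9  (via Marden)
Shortest route: Varne–Quorn–Tarn–Marden–Ulver = 9 km.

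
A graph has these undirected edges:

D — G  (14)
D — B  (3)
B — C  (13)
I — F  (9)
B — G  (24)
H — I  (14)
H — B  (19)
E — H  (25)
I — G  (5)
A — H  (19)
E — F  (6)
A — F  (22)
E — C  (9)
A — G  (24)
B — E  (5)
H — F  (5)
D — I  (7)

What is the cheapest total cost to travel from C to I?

Candidate routes:
C–E–F–I: 9+6+9 = 24
C–B–D–I: 13+3+7 = 23
C–E–B–D–I: 9+5+3+7 = 24
C–B–E–F–I: 13+5+6+9 = 33
Cheapest is C–B–D–I at 23.

23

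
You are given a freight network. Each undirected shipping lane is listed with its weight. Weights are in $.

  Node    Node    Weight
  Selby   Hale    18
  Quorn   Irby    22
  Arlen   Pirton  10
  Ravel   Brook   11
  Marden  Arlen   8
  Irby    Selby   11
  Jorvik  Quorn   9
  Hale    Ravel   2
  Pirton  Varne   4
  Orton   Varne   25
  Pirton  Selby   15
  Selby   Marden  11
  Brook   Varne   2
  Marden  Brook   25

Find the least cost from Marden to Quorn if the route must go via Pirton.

$66

Shortest Marden→Pirton: Marden–Arlen–Pirton = 18
Best Pirton to Quorn: Pirton–Selby–Irby–Quorn costing 48
Total via Pirton: 18 + 48 = $66.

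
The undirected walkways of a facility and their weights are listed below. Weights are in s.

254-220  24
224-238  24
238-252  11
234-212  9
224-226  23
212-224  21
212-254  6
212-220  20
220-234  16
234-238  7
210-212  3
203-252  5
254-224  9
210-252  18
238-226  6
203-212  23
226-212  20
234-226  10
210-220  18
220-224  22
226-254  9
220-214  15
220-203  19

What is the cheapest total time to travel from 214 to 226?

Candidate routes:
214 → 220 → 234 → 226: 15+16+10 = 41
214 → 220 → 234 → 238 → 226: 15+16+7+6 = 44
Cheapest is 214 → 220 → 234 → 226 at 41 s.

41 s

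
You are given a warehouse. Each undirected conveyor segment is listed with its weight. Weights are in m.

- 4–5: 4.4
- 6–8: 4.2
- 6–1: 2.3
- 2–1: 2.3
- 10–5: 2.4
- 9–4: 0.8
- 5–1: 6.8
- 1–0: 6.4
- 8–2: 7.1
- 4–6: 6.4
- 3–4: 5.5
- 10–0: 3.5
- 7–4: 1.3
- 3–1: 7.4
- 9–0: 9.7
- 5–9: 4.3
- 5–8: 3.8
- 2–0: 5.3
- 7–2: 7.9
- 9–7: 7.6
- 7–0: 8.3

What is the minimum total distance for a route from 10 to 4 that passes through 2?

18 m

Shortest 10→2: 10 → 0 → 2 = 8.8
Best 2 to 4: 2 → 7 → 4 costing 9.2
Total via 2: 8.8 + 9.2 = 18 m.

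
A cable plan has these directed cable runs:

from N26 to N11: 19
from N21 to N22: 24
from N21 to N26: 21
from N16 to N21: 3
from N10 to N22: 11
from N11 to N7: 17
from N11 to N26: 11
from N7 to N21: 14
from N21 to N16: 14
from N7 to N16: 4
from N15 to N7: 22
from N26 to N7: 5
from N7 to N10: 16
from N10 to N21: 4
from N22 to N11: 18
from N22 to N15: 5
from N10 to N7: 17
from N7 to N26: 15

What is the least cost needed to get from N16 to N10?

Settle nodes by increasing distance from N16:
N16: 0
N21: 3  (via N16)
N26: 24  (via N21)
N22: 27  (via N21)
N7: 29  (via N26)
N15: 32  (via N22)
N11: 43  (via N26)
N10: 45  (via N7)
Shortest route: N16 → N21 → N26 → N7 → N10 = 45.

45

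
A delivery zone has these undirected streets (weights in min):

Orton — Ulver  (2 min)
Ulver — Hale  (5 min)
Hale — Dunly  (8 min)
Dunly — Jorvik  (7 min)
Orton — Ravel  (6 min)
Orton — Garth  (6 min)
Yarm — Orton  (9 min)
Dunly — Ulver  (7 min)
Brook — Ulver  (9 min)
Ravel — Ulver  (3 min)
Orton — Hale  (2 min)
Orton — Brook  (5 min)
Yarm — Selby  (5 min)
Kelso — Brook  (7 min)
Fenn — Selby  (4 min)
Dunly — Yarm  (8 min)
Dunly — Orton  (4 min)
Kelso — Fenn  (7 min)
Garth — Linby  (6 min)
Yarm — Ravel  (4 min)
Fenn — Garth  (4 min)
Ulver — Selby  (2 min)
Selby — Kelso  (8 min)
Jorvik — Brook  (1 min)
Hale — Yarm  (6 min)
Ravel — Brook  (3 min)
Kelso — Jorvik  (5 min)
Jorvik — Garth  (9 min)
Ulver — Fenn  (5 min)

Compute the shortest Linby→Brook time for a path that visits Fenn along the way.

21 min

Shortest Linby→Fenn: Linby → Garth → Fenn = 10
Best Fenn to Brook: Fenn → Ulver → Ravel → Brook costing 11
Total via Fenn: 10 + 11 = 21 min.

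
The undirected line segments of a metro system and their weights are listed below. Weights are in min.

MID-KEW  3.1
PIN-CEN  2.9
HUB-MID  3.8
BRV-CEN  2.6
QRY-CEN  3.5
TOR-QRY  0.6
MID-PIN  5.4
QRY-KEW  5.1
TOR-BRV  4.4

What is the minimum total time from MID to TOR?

Shortest distances from MID:
MID: 0
KEW: 3.1  (via MID)
HUB: 3.8  (via MID)
PIN: 5.4  (via MID)
QRY: 8.2  (via KEW)
CEN: 8.3  (via PIN)
TOR: 8.8  (via QRY)
Shortest route: MID–KEW–QRY–TOR = 8.8 min.

8.8 min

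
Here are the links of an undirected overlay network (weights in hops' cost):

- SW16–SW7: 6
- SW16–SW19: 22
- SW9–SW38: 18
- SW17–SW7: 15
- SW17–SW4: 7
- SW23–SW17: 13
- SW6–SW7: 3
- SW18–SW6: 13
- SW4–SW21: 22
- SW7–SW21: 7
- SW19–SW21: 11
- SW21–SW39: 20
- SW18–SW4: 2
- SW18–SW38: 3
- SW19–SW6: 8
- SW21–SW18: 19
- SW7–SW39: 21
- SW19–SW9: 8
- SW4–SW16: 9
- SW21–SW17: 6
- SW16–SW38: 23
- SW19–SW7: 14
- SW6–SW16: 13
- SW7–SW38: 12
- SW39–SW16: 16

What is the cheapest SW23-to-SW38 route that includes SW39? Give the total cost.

69 hops' cost

Best SW23 to SW39: SW23 → SW17 → SW21 → SW39 costing 39
Shortest SW39→SW38: SW39 → SW16 → SW4 → SW18 → SW38 = 30
Total via SW39: 39 + 30 = 69 hops' cost.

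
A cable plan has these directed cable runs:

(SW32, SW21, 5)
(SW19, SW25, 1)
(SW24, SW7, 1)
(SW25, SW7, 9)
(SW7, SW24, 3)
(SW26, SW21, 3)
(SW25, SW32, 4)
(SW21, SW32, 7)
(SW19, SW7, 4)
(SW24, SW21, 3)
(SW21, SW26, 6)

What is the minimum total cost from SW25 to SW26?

15

Candidate routes:
SW25 → SW7 → SW24 → SW21 → SW26: 9+3+3+6 = 21
SW25 → SW32 → SW21 → SW26: 4+5+6 = 15
The minimum is 15 via SW25 → SW32 → SW21 → SW26.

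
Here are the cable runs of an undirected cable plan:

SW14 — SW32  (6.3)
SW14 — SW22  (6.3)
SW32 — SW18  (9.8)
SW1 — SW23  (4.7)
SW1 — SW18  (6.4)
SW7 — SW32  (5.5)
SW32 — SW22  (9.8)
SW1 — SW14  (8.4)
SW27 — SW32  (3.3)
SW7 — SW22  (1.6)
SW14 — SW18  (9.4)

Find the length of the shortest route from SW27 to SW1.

Settle nodes by increasing distance from SW27:
SW27: 0
SW32: 3.3  (via SW27)
SW7: 8.8  (via SW32)
SW14: 9.6  (via SW32)
SW22: 10.4  (via SW7)
SW18: 13.1  (via SW32)
SW1: 18  (via SW14)
Shortest route: SW27–SW32–SW14–SW1 = 18.

18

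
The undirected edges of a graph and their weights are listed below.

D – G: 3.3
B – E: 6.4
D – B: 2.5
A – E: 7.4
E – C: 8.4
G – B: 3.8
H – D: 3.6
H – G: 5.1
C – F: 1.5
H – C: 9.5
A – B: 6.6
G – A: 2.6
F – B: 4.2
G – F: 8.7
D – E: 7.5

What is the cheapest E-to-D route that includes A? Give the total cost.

Best E to A: E–A costing 7.4
Best A to D: A–G–D costing 5.9
Total via A: 7.4 + 5.9 = 13.3.

13.3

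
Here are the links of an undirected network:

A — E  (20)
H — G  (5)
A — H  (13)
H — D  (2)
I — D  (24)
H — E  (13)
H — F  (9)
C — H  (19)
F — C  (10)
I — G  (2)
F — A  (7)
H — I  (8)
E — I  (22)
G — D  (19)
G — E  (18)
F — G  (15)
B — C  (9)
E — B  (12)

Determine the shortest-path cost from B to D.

27

Enumerating some paths:
B → E → H → D: 12+13+2 = 27
B → C → F → H → D: 9+10+9+2 = 30
The minimum is 27 via B → E → H → D.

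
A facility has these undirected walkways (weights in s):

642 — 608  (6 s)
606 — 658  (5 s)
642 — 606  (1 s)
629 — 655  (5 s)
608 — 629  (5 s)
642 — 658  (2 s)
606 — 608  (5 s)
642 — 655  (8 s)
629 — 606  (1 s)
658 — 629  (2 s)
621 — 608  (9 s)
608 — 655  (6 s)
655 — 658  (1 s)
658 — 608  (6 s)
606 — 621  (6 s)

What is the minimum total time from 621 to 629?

7 s

Shortest distances from 621:
621: 0
606: 6  (via 621)
642: 7  (via 606)
629: 7  (via 606)
Shortest route: 621–606–629 = 7 s.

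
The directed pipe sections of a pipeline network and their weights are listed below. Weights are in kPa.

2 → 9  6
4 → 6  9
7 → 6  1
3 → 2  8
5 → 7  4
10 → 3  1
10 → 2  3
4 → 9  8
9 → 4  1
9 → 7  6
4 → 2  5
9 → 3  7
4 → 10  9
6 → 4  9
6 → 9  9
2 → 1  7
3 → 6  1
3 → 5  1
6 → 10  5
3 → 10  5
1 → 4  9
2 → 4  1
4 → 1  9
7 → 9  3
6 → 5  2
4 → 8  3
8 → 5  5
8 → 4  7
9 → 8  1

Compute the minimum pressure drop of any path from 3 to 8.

Settle nodes by increasing distance from 3:
3: 0
5: 1  (via 3)
6: 1  (via 3)
7: 5  (via 5)
10: 5  (via 3)
2: 8  (via 3)
9: 8  (via 7)
4: 9  (via 2)
8: 9  (via 9)
Shortest route: 3 → 5 → 7 → 9 → 8 = 9 kPa.

9 kPa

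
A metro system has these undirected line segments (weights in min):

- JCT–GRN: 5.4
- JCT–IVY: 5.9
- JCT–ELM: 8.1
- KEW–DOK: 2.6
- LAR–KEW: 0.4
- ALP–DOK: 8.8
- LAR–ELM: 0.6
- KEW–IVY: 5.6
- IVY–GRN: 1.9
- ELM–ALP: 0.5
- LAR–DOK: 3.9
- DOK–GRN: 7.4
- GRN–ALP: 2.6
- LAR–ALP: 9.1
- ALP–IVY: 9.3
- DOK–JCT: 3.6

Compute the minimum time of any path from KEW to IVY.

5.6 min

Enumerating some paths:
KEW - IVY: 5.6 = 5.6
KEW - LAR - ELM - ALP - GRN - IVY: 0.4+0.6+0.5+2.6+1.9 = 6
The minimum is 5.6 min via KEW - IVY.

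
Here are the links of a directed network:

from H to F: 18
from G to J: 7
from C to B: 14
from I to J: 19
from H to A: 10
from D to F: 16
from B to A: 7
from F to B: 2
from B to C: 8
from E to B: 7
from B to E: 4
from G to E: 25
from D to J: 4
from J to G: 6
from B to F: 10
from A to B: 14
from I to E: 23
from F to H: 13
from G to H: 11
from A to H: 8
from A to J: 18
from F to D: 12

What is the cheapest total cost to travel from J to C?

45

Running Dijkstra from J:
J: 0
G: 6  (via J)
H: 17  (via G)
A: 27  (via H)
E: 31  (via G)
F: 35  (via H)
B: 37  (via F)
C: 45  (via B)
Shortest route: J–G–H–F–B–C = 45.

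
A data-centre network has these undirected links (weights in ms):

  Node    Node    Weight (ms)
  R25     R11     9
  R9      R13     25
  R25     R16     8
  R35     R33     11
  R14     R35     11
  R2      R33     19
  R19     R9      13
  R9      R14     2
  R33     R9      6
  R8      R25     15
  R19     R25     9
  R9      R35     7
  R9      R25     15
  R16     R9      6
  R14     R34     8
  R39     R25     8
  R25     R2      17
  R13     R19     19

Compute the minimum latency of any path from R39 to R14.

Settle nodes by increasing distance from R39:
R39: 0
R25: 8  (via R39)
R16: 16  (via R25)
R11: 17  (via R25)
R19: 17  (via R25)
R9: 22  (via R16)
R8: 23  (via R25)
R14: 24  (via R9)
Shortest route: R39–R25–R16–R9–R14 = 24 ms.

24 ms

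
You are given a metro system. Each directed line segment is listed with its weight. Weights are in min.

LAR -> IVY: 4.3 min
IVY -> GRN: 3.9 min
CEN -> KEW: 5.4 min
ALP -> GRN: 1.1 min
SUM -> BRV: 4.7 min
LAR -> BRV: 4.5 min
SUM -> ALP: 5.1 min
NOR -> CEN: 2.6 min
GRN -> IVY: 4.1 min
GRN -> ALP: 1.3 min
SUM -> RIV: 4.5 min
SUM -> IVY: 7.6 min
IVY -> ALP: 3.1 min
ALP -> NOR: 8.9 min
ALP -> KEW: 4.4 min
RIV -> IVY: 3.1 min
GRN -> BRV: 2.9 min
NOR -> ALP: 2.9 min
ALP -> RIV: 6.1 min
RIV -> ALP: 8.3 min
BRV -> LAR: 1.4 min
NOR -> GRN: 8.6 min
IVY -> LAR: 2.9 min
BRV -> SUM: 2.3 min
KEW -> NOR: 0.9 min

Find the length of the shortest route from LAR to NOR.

12.7 min

Compare a few routes:
LAR–IVY–GRN–ALP–KEW–NOR: 4.3+3.9+1.3+4.4+0.9 = 14.8
LAR–IVY–ALP–KEW–NOR: 4.3+3.1+4.4+0.9 = 12.7
LAR–IVY–ALP–NOR: 4.3+3.1+8.9 = 16.3
The minimum is 12.7 min via LAR–IVY–ALP–KEW–NOR.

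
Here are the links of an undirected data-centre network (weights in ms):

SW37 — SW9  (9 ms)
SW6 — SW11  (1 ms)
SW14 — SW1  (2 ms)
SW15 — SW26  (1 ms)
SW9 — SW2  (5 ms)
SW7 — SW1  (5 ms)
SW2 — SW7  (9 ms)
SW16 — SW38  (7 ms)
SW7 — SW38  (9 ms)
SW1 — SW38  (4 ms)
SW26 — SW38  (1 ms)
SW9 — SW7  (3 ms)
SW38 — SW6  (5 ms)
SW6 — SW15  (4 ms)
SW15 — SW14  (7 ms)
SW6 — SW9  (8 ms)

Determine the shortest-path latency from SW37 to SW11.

Enumerating some paths:
SW37–SW9–SW6–SW11: 9+8+1 = 18
SW37–SW9–SW7–SW38–SW6–SW11: 9+3+9+5+1 = 27
SW37–SW9–SW7–SW1–SW38–SW6–SW11: 9+3+5+4+5+1 = 27
Cheapest is SW37–SW9–SW6–SW11 at 18 ms.

18 ms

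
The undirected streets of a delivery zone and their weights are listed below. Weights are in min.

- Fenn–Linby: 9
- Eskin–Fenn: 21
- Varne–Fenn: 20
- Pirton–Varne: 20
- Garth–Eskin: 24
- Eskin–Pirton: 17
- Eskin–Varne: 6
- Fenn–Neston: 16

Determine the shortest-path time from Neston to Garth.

61 min

Candidate routes:
Neston - Fenn - Eskin - Garth: 16+21+24 = 61
Neston - Fenn - Varne - Eskin - Garth: 16+20+6+24 = 66
Neston - Fenn - Varne - Pirton - Eskin - Garth: 16+20+20+17+24 = 97
Cheapest is Neston - Fenn - Eskin - Garth at 61 min.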